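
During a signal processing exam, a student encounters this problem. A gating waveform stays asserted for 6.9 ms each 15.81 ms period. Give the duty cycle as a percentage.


Duty cycle as a percentage:
DC = (t_on / T) * 100
   = (6.9 / 15.81) * 100
   = 0.436433 * 100
   = 43.64 %

43.64 %


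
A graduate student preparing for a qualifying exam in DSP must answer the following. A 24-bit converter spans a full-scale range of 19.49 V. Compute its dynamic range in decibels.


Dynamic range from full-scale to LSB:
V_min = V_max / 2^bits = 19.49 / 2^24
DR = 20 * log10(V_max / V_min)
   = 20 * log10(2^24)
   = 20 * 24 * log10(2)
   = 144.49 dB

144.49 dB


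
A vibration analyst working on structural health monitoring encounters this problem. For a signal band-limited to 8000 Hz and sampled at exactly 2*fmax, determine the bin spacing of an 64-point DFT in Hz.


Step 1 — Nyquist sampling rate:
fs = 2 * fmax = 2 * 8000 = 16000 Hz

Step 2 — DFT bin spacing:
df = fs / N = 16000 / 64 = 250.0 Hz

250.0 Hz


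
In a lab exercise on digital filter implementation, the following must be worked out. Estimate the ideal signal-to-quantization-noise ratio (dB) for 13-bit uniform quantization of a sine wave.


Theoretical SNR for a full-scale sinusoid:
SNR = 6.02 * N + 1.76
    = 6.02 * 13 + 1.76
    = 78.26 + 1.76
    = 80.02 dB

80.02 dB


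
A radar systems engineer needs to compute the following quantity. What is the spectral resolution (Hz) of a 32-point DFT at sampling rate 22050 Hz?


DFT frequency resolution:
df = fs / N
   = 22050 / 32
   = 689.0625 Hz

689.0625 Hz


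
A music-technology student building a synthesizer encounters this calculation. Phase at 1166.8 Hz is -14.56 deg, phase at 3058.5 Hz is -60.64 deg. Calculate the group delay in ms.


Group delay from phase difference:
tau = -d(phi)/d(omega)
d(phi) = -46.08 deg = -0.804248 rad
d(omega) = 2*pi*(3058.5 - 1166.8) = 11885.9016 rad/s
tau = -(-0.804248) / 11885.9016
    = 0.0677 ms

0.0677 ms


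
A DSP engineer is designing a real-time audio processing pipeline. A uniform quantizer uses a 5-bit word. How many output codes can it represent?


Number of quantization levels = 2^N
= 2^5
= 32

32


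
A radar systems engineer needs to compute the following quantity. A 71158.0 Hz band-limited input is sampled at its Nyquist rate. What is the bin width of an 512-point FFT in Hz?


Step 1 — Nyquist sampling rate:
fs = 2 * fmax = 2 * 71158.0 = 142316.0 Hz

Step 2 — DFT bin spacing:
df = fs / N = 142316.0 / 512 = 277.9609 Hz

277.9609 Hz


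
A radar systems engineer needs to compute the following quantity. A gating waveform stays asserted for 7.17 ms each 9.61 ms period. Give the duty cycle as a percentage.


Duty cycle as a percentage:
DC = (t_on / T) * 100
   = (7.17 / 9.61) * 100
   = 0.746098 * 100
   = 74.61 %

74.61 %


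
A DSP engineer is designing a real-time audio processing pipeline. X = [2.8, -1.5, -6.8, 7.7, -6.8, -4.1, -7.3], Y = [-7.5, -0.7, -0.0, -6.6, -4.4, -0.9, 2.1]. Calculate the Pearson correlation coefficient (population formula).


Pearson correlation coefficient (population):
r = cov(X,Y) / (std(X) * std(Y))
Mean X = -2.2857, Mean Y = -2.5714
Cov(X,Y) = -13.376122
Std(X) = 5.283243, Std(Y) = 3.350784
r = -0.7556

-0.7556


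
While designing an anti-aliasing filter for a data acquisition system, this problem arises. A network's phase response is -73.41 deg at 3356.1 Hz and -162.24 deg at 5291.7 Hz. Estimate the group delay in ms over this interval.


Group delay from phase difference:
tau = -d(phi)/d(omega)
d(phi) = -88.83 deg = -1.550376 rad
d(omega) = 2*pi*(5291.7 - 3356.1) = 12161.7335 rad/s
tau = -(-1.550376) / 12161.7335
    = 0.1275 ms

0.1275 ms


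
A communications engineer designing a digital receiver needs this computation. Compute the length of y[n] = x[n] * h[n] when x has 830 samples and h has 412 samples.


Linear convolution output length:
L = N + M - 1
  = 830 + 412 - 1
  = 1241 samples

1241


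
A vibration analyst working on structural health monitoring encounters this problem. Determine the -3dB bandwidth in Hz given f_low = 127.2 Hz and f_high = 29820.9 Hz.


Bandwidth is the difference of -3dB frequencies:
BW = f_high - f_low
   = 29820.9 - 127.2
   = 29693.7 Hz

29693.7 Hz


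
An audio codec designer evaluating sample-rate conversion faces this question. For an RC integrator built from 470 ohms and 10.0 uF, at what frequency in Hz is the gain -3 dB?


Cutoff frequency of a first-order RC filter:
fc = 1 / (2 * pi * R * C)
C = 10.0 uF = 1e-05 F
fc = 1 / (2 * pi * 470 * 1e-05)
   = 1 / 0.029530970943744
   = 33.862754 Hz

33.862754 Hz


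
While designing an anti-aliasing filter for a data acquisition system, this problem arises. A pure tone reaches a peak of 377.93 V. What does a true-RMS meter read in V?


RMS voltage for a sinusoidal waveform:
V_rms = V_peak / sqrt(2)
      = 377.93 / 1.414214
      = 267.237 V

267.237 V


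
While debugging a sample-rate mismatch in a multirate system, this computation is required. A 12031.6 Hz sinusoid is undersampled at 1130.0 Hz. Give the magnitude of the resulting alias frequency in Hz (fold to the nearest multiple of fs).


Compute the nearest integer multiple of fs to the signal:
n = round(12031.6 / 1130.0) = 11
f_alias = |12031.6 - 11 * 1130.0|
        = |12031.6 - 12430.0|
        = 398.4 Hz

398.4


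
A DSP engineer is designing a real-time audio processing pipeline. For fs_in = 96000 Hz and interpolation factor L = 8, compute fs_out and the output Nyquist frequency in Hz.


Step 1 — output sample rate after interpolation by L:
fs_out = L * fs_in = 8 * 96000 = 768000 Hz

Step 2 — Nyquist frequency of the output stream:
f_Nyq = fs_out / 2 = 768000 / 2 = 384000.0 Hz

fs_out = 768000 Hz; f_Nyquist = 384000.0 Hz


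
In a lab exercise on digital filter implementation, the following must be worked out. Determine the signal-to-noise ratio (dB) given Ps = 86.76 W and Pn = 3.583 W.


SNR in decibels:
SNR = 10 * log10(Ps / Pn)
    = 10 * log10(86.76 / 3.583)
    = 10 * log10(24.2143)
    = 10 * 1.3841
    = 13.84 dB

13.84 dB


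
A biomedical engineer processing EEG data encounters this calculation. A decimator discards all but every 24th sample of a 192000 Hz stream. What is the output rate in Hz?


Decimation reduces the sample rate:
fs_out = fs_in / M
       = 192000 / 24
       = 8000.0 Hz

8000.0 Hz


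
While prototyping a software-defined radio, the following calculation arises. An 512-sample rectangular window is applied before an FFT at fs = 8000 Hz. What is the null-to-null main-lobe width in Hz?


Main lobe width for a rectangular window:
Width = 2 * fs / N
      = 2 * 8000 / 512
      = 16000 / 512
      = 31.25 Hz

31.25 Hz


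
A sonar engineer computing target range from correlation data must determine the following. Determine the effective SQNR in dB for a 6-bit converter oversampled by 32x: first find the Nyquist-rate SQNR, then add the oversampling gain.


Step 1 — baseline SQNR at Nyquist:
SQNR_base = 6.02*N + 1.76
          = 6.02*6 + 1.76
          = 37.88 dB

Step 2 — oversampling processing gain:
G = 10*log10(OSR) = 10*log10(32) = 15.05 dB

Step 3 — total:
SQNR_total = 37.88 + 15.05 = 52.93 dB

Base SQNR = 37.88 dB; oversampled SQNR = 52.93 dB


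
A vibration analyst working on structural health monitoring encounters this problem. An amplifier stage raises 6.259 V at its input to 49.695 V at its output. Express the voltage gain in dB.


Voltage gain in dB:
G = 20 * log10(Vout / Vin)
  = 20 * log10(49.695 / 6.259)
  = 20 * log10(7.939767)
  = 20 * 0.899808
  = 18.0 dB

18.0 dB


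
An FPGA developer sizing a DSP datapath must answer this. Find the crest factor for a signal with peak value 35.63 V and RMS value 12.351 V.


Crest factor is the ratio of peak to RMS:
CF = V_peak / V_rms
   = 35.63 / 12.351
   = 2.8848

2.8848


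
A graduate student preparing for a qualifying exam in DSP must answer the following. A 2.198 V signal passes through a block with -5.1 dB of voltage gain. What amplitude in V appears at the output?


Output voltage from dB gain:
V_out = V_in * 10^(gain_dB / 20)
      = 2.198 * 10^(-5.1 / 20)
      = 2.198 * 0.555904
      = 1.2219 V

1.2219 V


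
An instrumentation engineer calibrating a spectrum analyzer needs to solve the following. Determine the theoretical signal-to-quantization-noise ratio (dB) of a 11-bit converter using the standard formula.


Theoretical SNR for a full-scale sinusoid:
SNR = 6.02 * N + 1.76
    = 6.02 * 11 + 1.76
    = 66.22 + 1.76
    = 67.98 dB

67.98 dB


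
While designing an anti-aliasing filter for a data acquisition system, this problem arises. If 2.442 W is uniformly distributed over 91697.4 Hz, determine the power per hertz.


Power spectral density:
PSD = P / BW
    = 2.442 / 91697.4
    = 2.663e-05 W/Hz

2.663e-05 W/Hz


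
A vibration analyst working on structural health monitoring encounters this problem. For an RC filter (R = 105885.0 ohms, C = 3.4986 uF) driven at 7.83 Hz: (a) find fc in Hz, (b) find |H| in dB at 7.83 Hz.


Step 1 — cutoff frequency:
fc = 1 / (2*pi*R*C)
C = 3.4986 uF = 3.4986e-06 F
fc = 1 / (2*pi*105885.0*3.4986e-06)
   = 0.429627 Hz

Step 2 — magnitude at f = 7.83 Hz:
|H(f)| = 1 / sqrt(1 + (f/fc)^2)
f/fc = 7.83 / 0.429627 = 18.225112
|H| = 1 / sqrt(1 + 332.154707) = 0.0547869
|H|_dB = 20*log10(0.0547869) = -25.23 dB

fc = 0.429627 Hz; |H(7.83 Hz)| = -25.23 dB


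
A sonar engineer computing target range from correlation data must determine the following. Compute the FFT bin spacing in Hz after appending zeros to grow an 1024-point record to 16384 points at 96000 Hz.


Frequency resolution after zero-padding:
N_padded = 1024 * 16 = 16384
df = fs / N_padded
   = 96000 / 16384
   = 5.8594 Hz

5.8594 Hz


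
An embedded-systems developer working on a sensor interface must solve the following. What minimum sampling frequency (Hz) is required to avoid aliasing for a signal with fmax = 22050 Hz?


The Nyquist rate is twice the maximum frequency component.
fs_min = 2 * fmax
      = 2 * 22050
      = 44100 Hz

44100


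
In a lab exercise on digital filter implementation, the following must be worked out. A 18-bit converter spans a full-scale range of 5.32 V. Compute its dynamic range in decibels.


Dynamic range from full-scale to LSB:
V_min = V_max / 2^bits = 5.32 / 2^18
DR = 20 * log10(V_max / V_min)
   = 20 * log10(2^18)
   = 20 * 18 * log10(2)
   = 108.37 dB

108.37 dB


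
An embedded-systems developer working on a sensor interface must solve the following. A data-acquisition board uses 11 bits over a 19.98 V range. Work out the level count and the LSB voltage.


Step 1 — number of quantization levels:
L = 2^N = 2^11 = 2048

Step 2 — LSB step size:
delta = Vfs / L
      = 19.98 / 2048
      = 0.00975586 V

Levels = 2048; step size = 0.00975586 V


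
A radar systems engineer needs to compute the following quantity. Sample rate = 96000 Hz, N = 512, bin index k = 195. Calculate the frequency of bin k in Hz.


Frequency of DFT bin k:
f_k = k * fs / N
    = 195 * 96000 / 512
    = 18720000 / 512
    = 36562.5 Hz

36562.5 Hz


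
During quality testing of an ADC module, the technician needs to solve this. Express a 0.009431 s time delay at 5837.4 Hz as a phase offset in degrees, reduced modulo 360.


Phase shift from frequency and time delay:
phi = 360 * f * t_delay
    = 360 * 5837.4 * 0.009431
    = 19818.91 degrees
    mod 360 = 18.91 degrees

18.91 degrees


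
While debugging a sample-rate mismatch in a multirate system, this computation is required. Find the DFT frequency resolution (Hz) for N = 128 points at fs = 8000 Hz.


DFT frequency resolution:
df = fs / N
   = 8000 / 128
   = 62.5 Hz

62.5 Hz


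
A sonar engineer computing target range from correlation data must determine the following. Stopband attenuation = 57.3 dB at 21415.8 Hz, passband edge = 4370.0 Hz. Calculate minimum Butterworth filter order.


Butterworth filter order formula:
n = log10(10^(A/10) - 1) / (2 * log10(f_stop/f_pass))
10^(57.3/10) - 1 = 537030.7964
f_stop/f_pass = 21415.8 / 4370.0 = 4.9006
n = 4.1507 -> ceil = 5

5


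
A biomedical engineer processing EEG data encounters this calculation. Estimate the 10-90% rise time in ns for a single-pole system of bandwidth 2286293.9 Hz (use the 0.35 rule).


Rise time from bandwidth relationship:
tr = 0.35 / BW
   = 0.35 / 2286293.9
   = 1.530861802e-07 s
   = 153.0862 ns

153.0862 ns


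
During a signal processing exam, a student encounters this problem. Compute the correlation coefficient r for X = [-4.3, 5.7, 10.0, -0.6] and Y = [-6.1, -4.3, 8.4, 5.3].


Pearson correlation coefficient (population):
r = cov(X,Y) / (std(X) * std(Y))
Mean X = 2.7, Mean Y = 0.825
Cov(X,Y) = 18.4075
Std(X) = 5.526753, Std(Y) = 6.156856
r = 0.541

0.541


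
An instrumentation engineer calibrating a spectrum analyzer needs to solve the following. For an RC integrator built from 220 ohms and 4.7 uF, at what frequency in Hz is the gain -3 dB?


Cutoff frequency of a first-order RC filter:
fc = 1 / (2 * pi * R * C)
C = 4.7 uF = 4.7e-06 F
fc = 1 / (2 * pi * 220 * 4.7e-06)
   = 1 / 0.0064968136076237
   = 153.921608 Hz

153.921608 Hz


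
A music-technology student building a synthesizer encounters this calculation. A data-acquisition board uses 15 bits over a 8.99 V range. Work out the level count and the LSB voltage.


Step 1 — number of quantization levels:
L = 2^N = 2^15 = 32768

Step 2 — LSB step size:
delta = Vfs / L
      = 8.99 / 32768
      = 0.00027435 V

Levels = 32768; step size = 0.00027435 V


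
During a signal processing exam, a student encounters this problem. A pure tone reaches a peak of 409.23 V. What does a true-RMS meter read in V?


RMS voltage for a sinusoidal waveform:
V_rms = V_peak / sqrt(2)
      = 409.23 / 1.414214
      = 289.369 V

289.369 V


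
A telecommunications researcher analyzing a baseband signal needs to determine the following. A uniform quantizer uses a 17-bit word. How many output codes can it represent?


Number of quantization levels = 2^N
= 2^17
= 131072

131072


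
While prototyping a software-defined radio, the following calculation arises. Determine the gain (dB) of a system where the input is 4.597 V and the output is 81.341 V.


Voltage gain in dB:
G = 20 * log10(Vout / Vin)
  = 20 * log10(81.341 / 4.597)
  = 20 * log10(17.694366)
  = 20 * 1.247835
  = 24.96 dB

24.96 dB


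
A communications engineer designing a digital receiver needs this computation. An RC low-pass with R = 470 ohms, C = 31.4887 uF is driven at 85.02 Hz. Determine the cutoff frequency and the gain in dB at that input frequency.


Step 1 — cutoff frequency:
fc = 1 / (2*pi*R*C)
C = 31.4887 uF = 3.14887e-05 F
fc = 1 / (2*pi*470*3.14887e-05)
   = 10.7539 Hz

Step 2 — magnitude at f = 85.02 Hz:
|H(f)| = 1 / sqrt(1 + (f/fc)^2)
f/fc = 85.02 / 10.7539 = 7.905969
|H| = 1 / sqrt(1 + 62.504346) = 0.1254869
|H|_dB = 20*log10(0.1254869) = -18.03 dB

fc = 10.7539 Hz; |H(85.02 Hz)| = -18.03 dB


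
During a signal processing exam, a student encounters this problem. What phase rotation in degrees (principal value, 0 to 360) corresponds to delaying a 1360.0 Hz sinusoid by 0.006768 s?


Phase shift from frequency and time delay:
phi = 360 * f * t_delay
    = 360 * 1360.0 * 0.006768
    = 3313.61 degrees
    mod 360 = 73.61 degrees

73.61 degrees


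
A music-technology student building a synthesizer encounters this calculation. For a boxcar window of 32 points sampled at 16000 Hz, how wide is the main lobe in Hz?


Main lobe width for a rectangular window:
Width = 2 * fs / N
      = 2 * 16000 / 32
      = 32000 / 32
      = 1000.0 Hz

1000.0 Hz


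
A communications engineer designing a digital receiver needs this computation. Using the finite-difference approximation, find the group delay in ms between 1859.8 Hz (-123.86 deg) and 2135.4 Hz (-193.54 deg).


Group delay from phase difference:
tau = -d(phi)/d(omega)
d(phi) = -69.68 deg = -1.216145 rad
d(omega) = 2*pi*(2135.4 - 1859.8) = 1731.6459 rad/s
tau = -(-1.216145) / 1731.6459
    = 0.7023 ms

0.7023 ms


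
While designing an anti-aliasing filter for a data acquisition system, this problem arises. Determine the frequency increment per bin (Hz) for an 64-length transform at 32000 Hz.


DFT frequency resolution:
df = fs / N
   = 32000 / 64
   = 500.0 Hz

500.0 Hz


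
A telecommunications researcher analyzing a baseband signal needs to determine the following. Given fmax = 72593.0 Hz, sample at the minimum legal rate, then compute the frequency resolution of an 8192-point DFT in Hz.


Step 1 — Nyquist sampling rate:
fs = 2 * fmax = 2 * 72593.0 = 145186.0 Hz

Step 2 — DFT bin spacing:
df = fs / N = 145186.0 / 8192 = 17.7229 Hz

17.7229 Hz


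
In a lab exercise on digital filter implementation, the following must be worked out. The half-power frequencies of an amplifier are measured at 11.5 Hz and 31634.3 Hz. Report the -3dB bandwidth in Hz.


Bandwidth is the difference of -3dB frequencies:
BW = f_high - f_low
   = 31634.3 - 11.5
   = 31622.8 Hz

31622.8 Hz


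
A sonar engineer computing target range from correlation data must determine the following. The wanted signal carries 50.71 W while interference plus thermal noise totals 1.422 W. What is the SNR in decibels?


SNR in decibels:
SNR = 10 * log10(Ps / Pn)
    = 10 * log10(50.71 / 1.422)
    = 10 * log10(35.661)
    = 10 * 1.5522
    = 15.52 dB

15.52 dB


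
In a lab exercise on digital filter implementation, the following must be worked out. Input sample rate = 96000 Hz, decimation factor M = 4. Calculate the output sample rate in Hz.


Decimation reduces the sample rate:
fs_out = fs_in / M
       = 96000 / 4
       = 24000.0 Hz

24000.0 Hz


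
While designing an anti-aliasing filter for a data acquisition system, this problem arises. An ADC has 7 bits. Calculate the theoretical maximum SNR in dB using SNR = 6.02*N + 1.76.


Theoretical SNR for a full-scale sinusoid:
SNR = 6.02 * N + 1.76
    = 6.02 * 7 + 1.76
    = 42.14 + 1.76
    = 43.9 dB

43.9 dB


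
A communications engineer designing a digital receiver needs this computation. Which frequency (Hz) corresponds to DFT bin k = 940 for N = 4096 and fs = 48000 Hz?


Frequency of DFT bin k:
f_k = k * fs / N
    = 940 * 48000 / 4096
    = 45120000 / 4096
    = 11015.625 Hz

11015.625 Hz


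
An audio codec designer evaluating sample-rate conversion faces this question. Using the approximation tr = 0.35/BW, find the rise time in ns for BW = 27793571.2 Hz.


Rise time from bandwidth relationship:
tr = 0.35 / BW
   = 0.35 / 27793571.2
   = 1.259284017e-08 s
   = 12.5928 ns

12.5928 ns


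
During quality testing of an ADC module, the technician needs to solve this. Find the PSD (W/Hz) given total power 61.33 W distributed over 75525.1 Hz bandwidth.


Power spectral density:
PSD = P / BW
    = 61.33 / 75525.1
    = 0.00081205 W/Hz

0.00081205 W/Hz


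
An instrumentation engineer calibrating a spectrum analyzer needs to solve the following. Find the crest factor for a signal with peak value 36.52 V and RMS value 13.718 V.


Crest factor is the ratio of peak to RMS:
CF = V_peak / V_rms
   = 36.52 / 13.718
   = 2.6622

2.6622


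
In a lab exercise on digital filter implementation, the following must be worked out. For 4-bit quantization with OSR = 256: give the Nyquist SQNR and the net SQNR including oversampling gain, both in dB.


Step 1 — baseline SQNR at Nyquist:
SQNR_base = 6.02*N + 1.76
          = 6.02*4 + 1.76
          = 25.84 dB

Step 2 — oversampling processing gain:
G = 10*log10(OSR) = 10*log10(256) = 24.08 dB

Step 3 — total:
SQNR_total = 25.84 + 24.08 = 49.92 dB

Base SQNR = 25.84 dB; oversampled SQNR = 49.92 dB


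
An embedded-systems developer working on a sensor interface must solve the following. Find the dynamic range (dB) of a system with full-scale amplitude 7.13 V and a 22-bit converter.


Dynamic range from full-scale to LSB:
V_min = V_max / 2^bits = 7.13 / 2^22
DR = 20 * log10(V_max / V_min)
   = 20 * log10(2^22)
   = 20 * 22 * log10(2)
   = 132.45 dB

132.45 dB


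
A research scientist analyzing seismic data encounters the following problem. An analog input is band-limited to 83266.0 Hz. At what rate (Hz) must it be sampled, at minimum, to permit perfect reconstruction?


The Nyquist rate is twice the maximum frequency component.
fs_min = 2 * fmax
      = 2 * 83266.0
      = 166532.0 Hz

166532.0


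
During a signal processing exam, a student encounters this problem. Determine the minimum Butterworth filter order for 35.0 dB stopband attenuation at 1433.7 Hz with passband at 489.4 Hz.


Butterworth filter order formula:
n = log10(10^(A/10) - 1) / (2 * log10(f_stop/f_pass))
10^(35.0/10) - 1 = 3161.2777
f_stop/f_pass = 1433.7 / 489.4 = 2.9295
n = 3.7488 -> ceil = 4

4


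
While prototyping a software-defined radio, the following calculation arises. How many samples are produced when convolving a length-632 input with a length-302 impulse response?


Linear convolution output length:
L = N + M - 1
  = 632 + 302 - 1
  = 933 samples

933


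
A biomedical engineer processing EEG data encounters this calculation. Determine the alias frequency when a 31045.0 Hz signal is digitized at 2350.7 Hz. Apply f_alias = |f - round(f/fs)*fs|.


Compute the nearest integer multiple of fs to the signal:
n = round(31045.0 / 2350.7) = 13
f_alias = |31045.0 - 13 * 2350.7|
        = |31045.0 - 30559.1|
        = 485.9 Hz

485.9


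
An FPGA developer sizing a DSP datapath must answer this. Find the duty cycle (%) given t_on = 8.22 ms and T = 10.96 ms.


Duty cycle as a percentage:
DC = (t_on / T) * 100
   = (8.22 / 10.96) * 100
   = 0.75 * 100
   = 75.0 %

75.0 %


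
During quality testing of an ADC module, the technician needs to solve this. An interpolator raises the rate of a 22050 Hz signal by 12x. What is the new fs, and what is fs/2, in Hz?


Step 1 — output sample rate after interpolation by L:
fs_out = L * fs_in = 12 * 22050 = 264600 Hz

Step 2 — Nyquist frequency of the output stream:
f_Nyq = fs_out / 2 = 264600 / 2 = 132300.0 Hz

fs_out = 264600 Hz; f_Nyquist = 132300.0 Hz


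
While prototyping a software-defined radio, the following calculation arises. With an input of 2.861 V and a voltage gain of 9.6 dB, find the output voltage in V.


Output voltage from dB gain:
V_out = V_in * 10^(gain_dB / 20)
      = 2.861 * 10^(9.6 / 20)
      = 2.861 * 3.019952
      = 8.6401 V

8.6401 V


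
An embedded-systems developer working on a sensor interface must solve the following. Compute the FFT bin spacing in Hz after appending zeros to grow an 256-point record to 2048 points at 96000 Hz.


Frequency resolution after zero-padding:
N_padded = 256 * 8 = 2048
df = fs / N_padded
   = 96000 / 2048
   = 46.875 Hz

46.875 Hz


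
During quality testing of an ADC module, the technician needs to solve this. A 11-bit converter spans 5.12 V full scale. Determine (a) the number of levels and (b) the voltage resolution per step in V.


Step 1 — number of quantization levels:
L = 2^N = 2^11 = 2048

Step 2 — LSB step size:
delta = Vfs / L
      = 5.12 / 2048
      = 0.0025 V

Levels = 2048; step size = 0.0025 V


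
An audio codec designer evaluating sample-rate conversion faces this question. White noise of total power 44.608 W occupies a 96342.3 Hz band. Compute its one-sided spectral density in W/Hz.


Power spectral density:
PSD = P / BW
    = 44.608 / 96342.3
    = 0.00046302 W/Hz

0.00046302 W/Hz


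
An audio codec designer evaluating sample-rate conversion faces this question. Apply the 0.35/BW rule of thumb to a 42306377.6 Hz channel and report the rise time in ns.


Rise time from bandwidth relationship:
tr = 0.35 / BW
   = 0.35 / 42306377.6
   = 8.272984355e-09 s
   = 8.273 ns

8.273 ns


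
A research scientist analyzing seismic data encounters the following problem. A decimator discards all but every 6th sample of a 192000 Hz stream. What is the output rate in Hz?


Decimation reduces the sample rate:
fs_out = fs_in / M
       = 192000 / 6
       = 32000.0 Hz

32000.0 Hz


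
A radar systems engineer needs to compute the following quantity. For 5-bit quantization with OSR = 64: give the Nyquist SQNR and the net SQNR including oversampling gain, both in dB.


Step 1 — baseline SQNR at Nyquist:
SQNR_base = 6.02*N + 1.76
          = 6.02*5 + 1.76
          = 31.86 dB

Step 2 — oversampling processing gain:
G = 10*log10(OSR) = 10*log10(64) = 18.06 dB

Step 3 — total:
SQNR_total = 31.86 + 18.06 = 49.92 dB

Base SQNR = 31.86 dB; oversampled SQNR = 49.92 dB


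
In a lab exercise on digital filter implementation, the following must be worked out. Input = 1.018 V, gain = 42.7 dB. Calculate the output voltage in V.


Output voltage from dB gain:
V_out = V_in * 10^(gain_dB / 20)
      = 1.018 * 10^(42.7 / 20)
      = 1.018 * 136.458314
      = 138.9146 V

138.9146 V


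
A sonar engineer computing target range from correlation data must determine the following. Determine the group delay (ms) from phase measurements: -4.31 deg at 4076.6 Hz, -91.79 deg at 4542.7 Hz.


Group delay from phase difference:
tau = -d(phi)/d(omega)
d(phi) = -87.48 deg = -1.526814 rad
d(omega) = 2*pi*(4542.7 - 4076.6) = 2928.5927 rad/s
tau = -(-1.526814) / 2928.5927
    = 0.5213 ms

0.5213 ms


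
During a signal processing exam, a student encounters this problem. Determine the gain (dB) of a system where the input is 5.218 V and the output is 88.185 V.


Voltage gain in dB:
G = 20 * log10(Vout / Vin)
  = 20 * log10(88.185 / 5.218)
  = 20 * log10(16.900153)
  = 20 * 1.227891
  = 24.56 dB

24.56 dB


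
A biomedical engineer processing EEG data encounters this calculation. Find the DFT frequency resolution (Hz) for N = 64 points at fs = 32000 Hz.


DFT frequency resolution:
df = fs / N
   = 32000 / 64
   = 500.0 Hz

500.0 Hz


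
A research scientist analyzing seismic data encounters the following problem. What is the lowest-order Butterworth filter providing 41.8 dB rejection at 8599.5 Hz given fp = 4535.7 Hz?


Butterworth filter order formula:
n = log10(10^(A/10) - 1) / (2 * log10(f_stop/f_pass))
10^(41.8/10) - 1 = 15134.6125
f_stop/f_pass = 8599.5 / 4535.7 = 1.896
n = 7.5226 -> ceil = 8

8


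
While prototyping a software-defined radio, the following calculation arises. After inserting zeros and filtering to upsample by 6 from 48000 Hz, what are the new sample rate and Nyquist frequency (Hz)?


Step 1 — output sample rate after interpolation by L:
fs_out = L * fs_in = 6 * 48000 = 288000 Hz

Step 2 — Nyquist frequency of the output stream:
f_Nyq = fs_out / 2 = 288000 / 2 = 144000.0 Hz

fs_out = 288000 Hz; f_Nyquist = 144000.0 Hz


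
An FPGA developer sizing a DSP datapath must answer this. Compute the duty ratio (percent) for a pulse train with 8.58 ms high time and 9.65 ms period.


Duty cycle as a percentage:
DC = (t_on / T) * 100
   = (8.58 / 9.65) * 100
   = 0.889119 * 100
   = 88.91 %

88.91 %


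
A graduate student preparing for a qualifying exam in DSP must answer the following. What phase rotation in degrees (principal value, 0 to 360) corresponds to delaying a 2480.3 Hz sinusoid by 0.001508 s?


Phase shift from frequency and time delay:
phi = 360 * f * t_delay
    = 360 * 2480.3 * 0.001508
    = 1346.51 degrees
    mod 360 = 266.51 degrees

266.51 degrees


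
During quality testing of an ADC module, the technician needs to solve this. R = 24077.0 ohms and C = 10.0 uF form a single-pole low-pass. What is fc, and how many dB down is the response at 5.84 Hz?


Step 1 — cutoff frequency:
fc = 1 / (2*pi*R*C)
C = 10.0 uF = 1e-05 F
fc = 1 / (2*pi*24077.0*1e-05)
   = 0.661025 Hz

Step 2 — magnitude at f = 5.84 Hz:
|H(f)| = 1 / sqrt(1 + (f/fc)^2)
f/fc = 5.84 / 0.661025 = 8.834764
|H| = 1 / sqrt(1 + 78.053055) = 0.112471
|H|_dB = 20*log10(0.112471) = -18.98 dB

fc = 0.661025 Hz; |H(5.84 Hz)| = -18.98 dB


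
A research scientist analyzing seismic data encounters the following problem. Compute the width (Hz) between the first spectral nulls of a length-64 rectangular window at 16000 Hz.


Main lobe width for a rectangular window:
Width = 2 * fs / N
      = 2 * 16000 / 64
      = 32000 / 64
      = 500.0 Hz

500.0 Hz


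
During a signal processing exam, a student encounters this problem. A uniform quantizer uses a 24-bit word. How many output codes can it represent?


Number of quantization levels = 2^N
= 2^24
= 16777216

16777216


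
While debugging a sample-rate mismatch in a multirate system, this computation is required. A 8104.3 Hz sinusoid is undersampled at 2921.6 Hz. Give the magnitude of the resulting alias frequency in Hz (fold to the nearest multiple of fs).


Compute the nearest integer multiple of fs to the signal:
n = round(8104.3 / 2921.6) = 3
f_alias = |8104.3 - 3 * 2921.6|
        = |8104.3 - 8764.8|
        = 660.5 Hz

660.5


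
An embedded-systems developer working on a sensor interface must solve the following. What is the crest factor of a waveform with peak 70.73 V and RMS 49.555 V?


Crest factor is the ratio of peak to RMS:
CF = V_peak / V_rms
   = 70.73 / 49.555
   = 1.4273

1.4273


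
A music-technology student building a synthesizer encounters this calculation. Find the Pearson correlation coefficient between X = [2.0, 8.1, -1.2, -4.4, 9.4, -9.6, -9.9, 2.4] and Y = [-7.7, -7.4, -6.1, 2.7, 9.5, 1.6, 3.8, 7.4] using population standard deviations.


Pearson correlation coefficient (population):
r = cov(X,Y) / (std(X) * std(Y))
Mean X = -0.4, Mean Y = 0.475
Cov(X,Y) = -3.0375
Std(X) = 6.832093, Std(Y) = 6.31224
r = -0.0704

-0.0704


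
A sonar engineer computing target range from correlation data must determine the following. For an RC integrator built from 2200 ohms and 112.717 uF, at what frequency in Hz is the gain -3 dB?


Cutoff frequency of a first-order RC filter:
fc = 1 / (2 * pi * R * C)
C = 112.717 uF = 0.000112717 F
fc = 1 / (2 * pi * 2200 * 0.000112717)
   = 1 / 1.5580879561926
   = 0.641812 Hz

0.641812 Hz


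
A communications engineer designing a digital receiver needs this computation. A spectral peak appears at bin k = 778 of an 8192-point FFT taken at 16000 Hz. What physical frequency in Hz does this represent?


Frequency of DFT bin k:
f_k = k * fs / N
    = 778 * 16000 / 8192
    = 12448000 / 8192
    = 1519.531 Hz

1519.531 Hz


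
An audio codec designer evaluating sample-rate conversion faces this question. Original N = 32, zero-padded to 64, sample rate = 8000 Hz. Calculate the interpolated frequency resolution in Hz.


Frequency resolution after zero-padding:
N_padded = 32 * 2 = 64
df = fs / N_padded
   = 8000 / 64
   = 125.0 Hz

125.0 Hz


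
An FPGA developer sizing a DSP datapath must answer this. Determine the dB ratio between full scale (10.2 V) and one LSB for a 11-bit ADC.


Dynamic range from full-scale to LSB:
V_min = V_max / 2^bits = 10.2 / 2^11
DR = 20 * log10(V_max / V_min)
   = 20 * log10(2^11)
   = 20 * 11 * log10(2)
   = 66.23 dB

66.23 dB


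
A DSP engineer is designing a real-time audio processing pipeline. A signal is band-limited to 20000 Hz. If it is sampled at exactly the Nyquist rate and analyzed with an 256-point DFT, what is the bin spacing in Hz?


Step 1 — Nyquist sampling rate:
fs = 2 * fmax = 2 * 20000 = 40000 Hz

Step 2 — DFT bin spacing:
df = fs / N = 40000 / 256 = 156.25 Hz

156.25 Hz


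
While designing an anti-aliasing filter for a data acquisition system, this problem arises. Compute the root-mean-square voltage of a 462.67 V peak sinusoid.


RMS voltage for a sinusoidal waveform:
V_rms = V_peak / sqrt(2)
      = 462.67 / 1.414214
      = 327.157 V

327.157 V


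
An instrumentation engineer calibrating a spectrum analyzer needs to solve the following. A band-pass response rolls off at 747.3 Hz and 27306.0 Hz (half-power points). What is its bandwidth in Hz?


Bandwidth is the difference of -3dB frequencies:
BW = f_high - f_low
   = 27306.0 - 747.3
   = 26558.7 Hz

26558.7 Hz


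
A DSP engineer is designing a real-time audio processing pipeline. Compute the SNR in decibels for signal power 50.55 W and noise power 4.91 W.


SNR in decibels:
SNR = 10 * log10(Ps / Pn)
    = 10 * log10(50.55 / 4.91)
    = 10 * log10(10.2953)
    = 10 * 1.0126
    = 10.13 dB

10.13 dB


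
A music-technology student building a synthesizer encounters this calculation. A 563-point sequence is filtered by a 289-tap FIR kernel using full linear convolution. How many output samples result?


Linear convolution output length:
L = N + M - 1
  = 563 + 289 - 1
  = 851 samples

851


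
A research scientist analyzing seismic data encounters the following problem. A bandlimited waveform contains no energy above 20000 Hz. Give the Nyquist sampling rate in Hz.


The Nyquist rate is twice the maximum frequency component.
fs_min = 2 * fmax
      = 2 * 20000
      = 40000 Hz

40000


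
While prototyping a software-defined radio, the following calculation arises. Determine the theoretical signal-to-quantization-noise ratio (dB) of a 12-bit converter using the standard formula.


Theoretical SNR for a full-scale sinusoid:
SNR = 6.02 * N + 1.76
    = 6.02 * 12 + 1.76
    = 72.24 + 1.76
    = 74.0 dB

74.0 dB


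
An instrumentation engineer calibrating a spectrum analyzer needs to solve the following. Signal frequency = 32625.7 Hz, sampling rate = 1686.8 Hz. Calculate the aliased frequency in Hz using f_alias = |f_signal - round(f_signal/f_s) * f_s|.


Compute the nearest integer multiple of fs to the signal:
n = round(32625.7 / 1686.8) = 19
f_alias = |32625.7 - 19 * 1686.8|
        = |32625.7 - 32049.2|
        = 576.5 Hz

576.5


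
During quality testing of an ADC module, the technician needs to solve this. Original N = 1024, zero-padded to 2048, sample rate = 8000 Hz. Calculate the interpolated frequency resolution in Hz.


Frequency resolution after zero-padding:
N_padded = 1024 * 2 = 2048
df = fs / N_padded
   = 8000 / 2048
   = 3.9062 Hz

3.9062 Hz


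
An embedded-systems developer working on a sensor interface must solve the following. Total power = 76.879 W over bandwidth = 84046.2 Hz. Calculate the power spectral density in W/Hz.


Power spectral density:
PSD = P / BW
    = 76.879 / 84046.2
    = 0.00091472 W/Hz

0.00091472 W/Hz


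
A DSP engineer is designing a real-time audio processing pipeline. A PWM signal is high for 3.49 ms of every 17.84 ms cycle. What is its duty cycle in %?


Duty cycle as a percentage:
DC = (t_on / T) * 100
   = (3.49 / 17.84) * 100
   = 0.195628 * 100
   = 19.56 %

19.56 %


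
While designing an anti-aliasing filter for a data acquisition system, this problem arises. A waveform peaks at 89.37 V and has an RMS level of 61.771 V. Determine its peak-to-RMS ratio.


Crest factor is the ratio of peak to RMS:
CF = V_peak / V_rms
   = 89.37 / 61.771
   = 1.4468

1.4468


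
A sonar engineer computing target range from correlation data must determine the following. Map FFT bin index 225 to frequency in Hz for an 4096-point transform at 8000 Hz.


Frequency of DFT bin k:
f_k = k * fs / N
    = 225 * 8000 / 4096
    = 1800000 / 4096
    = 439.453 Hz

439.453 Hz


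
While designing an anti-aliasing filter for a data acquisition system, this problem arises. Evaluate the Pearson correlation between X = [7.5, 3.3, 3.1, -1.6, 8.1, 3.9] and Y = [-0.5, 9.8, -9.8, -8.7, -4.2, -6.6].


Pearson correlation coefficient (population):
r = cov(X,Y) / (std(X) * std(Y))
Mean X = 4.05, Mean Y = -3.3333
Cov(X,Y) = 5.561667
Std(X) = 3.207153, Std(Y) = 6.61505
r = 0.2622

0.2622


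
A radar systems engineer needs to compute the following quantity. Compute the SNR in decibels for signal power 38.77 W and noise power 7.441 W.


SNR in decibels:
SNR = 10 * log10(Ps / Pn)
    = 10 * log10(38.77 / 7.441)
    = 10 * log10(5.2103)
    = 10 * 0.7169
    = 7.17 dB

7.17 dB


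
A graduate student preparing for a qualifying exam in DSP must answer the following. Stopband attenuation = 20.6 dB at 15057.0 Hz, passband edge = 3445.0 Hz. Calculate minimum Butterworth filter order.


Butterworth filter order formula:
n = log10(10^(A/10) - 1) / (2 * log10(f_stop/f_pass))
10^(20.6/10) - 1 = 113.8154
f_stop/f_pass = 15057.0 / 3445.0 = 4.3707
n = 1.605 -> ceil = 2

2


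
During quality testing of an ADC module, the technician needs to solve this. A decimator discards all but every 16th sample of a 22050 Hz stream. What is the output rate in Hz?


Decimation reduces the sample rate:
fs_out = fs_in / M
       = 22050 / 16
       = 1378.125 Hz

1378.125 Hz


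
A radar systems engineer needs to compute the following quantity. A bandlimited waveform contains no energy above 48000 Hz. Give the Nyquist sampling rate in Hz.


The Nyquist rate is twice the maximum frequency component.
fs_min = 2 * fmax
      = 2 * 48000
      = 96000 Hz

96000


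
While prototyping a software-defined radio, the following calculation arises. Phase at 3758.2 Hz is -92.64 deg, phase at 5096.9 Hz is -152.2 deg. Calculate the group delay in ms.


Group delay from phase difference:
tau = -d(phi)/d(omega)
d(phi) = -59.56 deg = -1.039518 rad
d(omega) = 2*pi*(5096.9 - 3758.2) = 8411.3002 rad/s
tau = -(-1.039518) / 8411.3002
    = 0.1236 ms

0.1236 ms


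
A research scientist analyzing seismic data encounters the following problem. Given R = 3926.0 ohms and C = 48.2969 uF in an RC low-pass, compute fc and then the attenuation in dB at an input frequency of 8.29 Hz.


Step 1 — cutoff frequency:
fc = 1 / (2*pi*R*C)
C = 48.2969 uF = 4.82969e-05 F
fc = 1 / (2*pi*3926.0*4.82969e-05)
   = 0.839364 Hz

Step 2 — magnitude at f = 8.29 Hz:
|H(f)| = 1 / sqrt(1 + (f/fc)^2)
f/fc = 8.29 / 0.839364 = 9.876526
|H| = 1 / sqrt(1 + 97.545766) = 0.1007351
|H|_dB = 20*log10(0.1007351) = -19.94 dB

fc = 0.839364 Hz; |H(8.29 Hz)| = -19.94 dB


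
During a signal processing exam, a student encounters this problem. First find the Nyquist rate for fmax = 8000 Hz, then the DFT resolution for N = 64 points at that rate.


Step 1 — Nyquist sampling rate:
fs = 2 * fmax = 2 * 8000 = 16000 Hz

Step 2 — DFT bin spacing:
df = fs / N = 16000 / 64 = 250.0 Hz

250.0 Hz


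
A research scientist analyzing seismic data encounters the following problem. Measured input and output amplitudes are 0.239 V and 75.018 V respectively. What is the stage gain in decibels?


Voltage gain in dB:
G = 20 * log10(Vout / Vin)
  = 20 * log10(75.018 / 0.239)
  = 20 * log10(313.882845)
  = 20 * 2.496768
  = 49.94 dB

49.94 dB


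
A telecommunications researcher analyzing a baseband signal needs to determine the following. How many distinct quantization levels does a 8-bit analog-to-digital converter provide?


Number of quantization levels = 2^N
= 2^8
= 256

256


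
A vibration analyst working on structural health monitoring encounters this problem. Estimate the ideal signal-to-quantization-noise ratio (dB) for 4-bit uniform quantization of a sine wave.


Theoretical SNR for a full-scale sinusoid:
SNR = 6.02 * N + 1.76
    = 6.02 * 4 + 1.76
    = 24.08 + 1.76
    = 25.84 dB

25.84 dB


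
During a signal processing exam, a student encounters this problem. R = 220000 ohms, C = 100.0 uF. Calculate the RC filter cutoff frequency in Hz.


Cutoff frequency of a first-order RC filter:
fc = 1 / (2 * pi * R * C)
C = 100.0 uF = 0.0001 F
fc = 1 / (2 * pi * 220000 * 0.0001)
   = 1 / 138.23007675795
   = 0.007234 Hz

0.007234 Hz


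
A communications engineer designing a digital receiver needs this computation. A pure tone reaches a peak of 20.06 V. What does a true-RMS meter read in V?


RMS voltage for a sinusoidal waveform:
V_rms = V_peak / sqrt(2)
      = 20.06 / 1.414214
      = 14.185 V

14.185 V


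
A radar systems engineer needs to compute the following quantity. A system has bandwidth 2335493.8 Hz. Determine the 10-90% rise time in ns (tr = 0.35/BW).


Rise time from bandwidth relationship:
tr = 0.35 / BW
   = 0.35 / 2335493.8
   = 1.498612413e-07 s
   = 149.8612 ns

149.8612 ns
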